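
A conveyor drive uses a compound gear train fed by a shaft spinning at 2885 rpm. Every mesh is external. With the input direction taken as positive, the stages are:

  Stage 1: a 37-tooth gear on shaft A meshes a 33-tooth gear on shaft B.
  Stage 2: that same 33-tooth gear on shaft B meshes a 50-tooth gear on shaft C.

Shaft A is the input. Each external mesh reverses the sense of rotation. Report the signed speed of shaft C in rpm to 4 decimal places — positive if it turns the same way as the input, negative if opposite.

+2134.9000 rpm (same as input, |ω| = 2134.9000 rpm)

Stage 1 [37T→33T]: ω = 2885.0000×37/33 = 3234.6970 rpm, dir flips to −; running = −3234.6970
Stage 2 [33T→50T]: ω = 3234.6970×33/50 = 2134.9000 rpm, dir flips to +; running = +2134.9000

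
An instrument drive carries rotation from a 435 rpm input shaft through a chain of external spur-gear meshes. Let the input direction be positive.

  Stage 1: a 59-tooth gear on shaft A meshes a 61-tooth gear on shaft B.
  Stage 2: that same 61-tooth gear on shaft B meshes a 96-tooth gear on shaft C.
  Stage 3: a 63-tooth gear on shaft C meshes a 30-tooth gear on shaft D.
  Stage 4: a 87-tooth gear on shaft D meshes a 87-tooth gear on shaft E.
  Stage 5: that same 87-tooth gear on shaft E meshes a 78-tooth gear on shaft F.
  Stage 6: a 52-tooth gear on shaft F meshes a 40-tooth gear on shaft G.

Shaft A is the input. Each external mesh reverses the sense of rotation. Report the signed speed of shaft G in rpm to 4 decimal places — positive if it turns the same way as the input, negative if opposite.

+814.0617 rpm (same as input, |ω| = 814.0617 rpm)

Stage 1 [59T→61T]: ω = 435.0000×59/61 = 420.7377 rpm, dir flips to −; running = −420.7377
Stage 2 [61T→96T]: ω = 420.7377×61/96 = 267.3438 rpm, dir flips to +; running = +267.3438
Stage 3 [63T→30T]: ω = 267.3438×63/30 = 561.4219 rpm, dir flips to −; running = −561.4219
Stage 4 [87T→87T]: ω = 561.4219×87/87 = 561.4219 rpm, dir flips to +; running = +561.4219
Stage 5 [87T→78T]: ω = 561.4219×87/78 = 626.2013 rpm, dir flips to −; running = −626.2013
Stage 6 [52T→40T]: ω = 626.2013×52/40 = 814.0617 rpm, dir flips to +; running = +814.0617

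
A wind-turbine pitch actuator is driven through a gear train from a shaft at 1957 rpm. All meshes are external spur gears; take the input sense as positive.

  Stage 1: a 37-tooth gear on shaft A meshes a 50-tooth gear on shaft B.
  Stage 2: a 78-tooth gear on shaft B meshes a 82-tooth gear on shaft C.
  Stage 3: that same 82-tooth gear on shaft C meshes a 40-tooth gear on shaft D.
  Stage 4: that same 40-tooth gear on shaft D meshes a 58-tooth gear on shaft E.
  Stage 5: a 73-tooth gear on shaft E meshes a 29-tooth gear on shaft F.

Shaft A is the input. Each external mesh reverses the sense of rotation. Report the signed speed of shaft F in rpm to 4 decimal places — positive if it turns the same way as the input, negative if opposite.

-4902.4595 rpm (opposite to input, |ω| = 4902.4595 rpm)

Stage 1 [37T→50T]: ω = 1957.0000×37/50 = 1448.1800 rpm, dir flips to −; running = −1448.1800
Stage 2 [78T→82T]: ω = 1448.1800×78/82 = 1377.5371 rpm, dir flips to +; running = +1377.5371
Stage 3 [82T→40T]: ω = 1377.5371×82/40 = 2823.9510 rpm, dir flips to −; running = −2823.9510
Stage 4 [40T→58T]: ω = 2823.9510×40/58 = 1947.5524 rpm, dir flips to +; running = +1947.5524
Stage 5 [73T→29T]: ω = 1947.5524×73/29 = 4902.4595 rpm, dir flips to −; running = −4902.4595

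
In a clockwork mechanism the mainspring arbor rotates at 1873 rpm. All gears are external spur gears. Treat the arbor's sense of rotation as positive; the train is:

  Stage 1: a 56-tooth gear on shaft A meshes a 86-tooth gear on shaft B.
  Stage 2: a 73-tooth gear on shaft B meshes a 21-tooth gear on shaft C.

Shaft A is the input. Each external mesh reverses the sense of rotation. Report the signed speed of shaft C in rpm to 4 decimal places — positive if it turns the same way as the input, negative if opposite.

+4239.6589 rpm (same as input, |ω| = 4239.6589 rpm)

Stage 1 [56T→86T]: ω = 1873.0000×56/86 = 1219.6279 rpm, dir flips to −; running = −1219.6279
Stage 2 [73T→21T]: ω = 1219.6279×73/21 = 4239.6589 rpm, dir flips to +; running = +4239.6589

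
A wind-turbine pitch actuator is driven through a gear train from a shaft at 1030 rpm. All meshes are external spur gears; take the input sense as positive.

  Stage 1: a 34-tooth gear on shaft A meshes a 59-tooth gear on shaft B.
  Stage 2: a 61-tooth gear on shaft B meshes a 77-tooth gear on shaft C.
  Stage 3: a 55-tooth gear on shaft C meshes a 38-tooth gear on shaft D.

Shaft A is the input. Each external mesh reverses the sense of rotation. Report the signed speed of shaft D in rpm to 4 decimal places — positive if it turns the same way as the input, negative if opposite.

Stage 1 [34T→59T]: ω = 1030.0000×34/59 = 593.5593 rpm, dir flips to −; running = −593.5593
Stage 2 [61T→77T]: ω = 593.5593×61/77 = 470.2223 rpm, dir flips to +; running = +470.2223
Stage 3 [55T→38T]: ω = 470.2223×55/38 = 680.5849 rpm, dir flips to −; running = −680.5849

-680.5849 rpm (opposite to input, |ω| = 680.5849 rpm)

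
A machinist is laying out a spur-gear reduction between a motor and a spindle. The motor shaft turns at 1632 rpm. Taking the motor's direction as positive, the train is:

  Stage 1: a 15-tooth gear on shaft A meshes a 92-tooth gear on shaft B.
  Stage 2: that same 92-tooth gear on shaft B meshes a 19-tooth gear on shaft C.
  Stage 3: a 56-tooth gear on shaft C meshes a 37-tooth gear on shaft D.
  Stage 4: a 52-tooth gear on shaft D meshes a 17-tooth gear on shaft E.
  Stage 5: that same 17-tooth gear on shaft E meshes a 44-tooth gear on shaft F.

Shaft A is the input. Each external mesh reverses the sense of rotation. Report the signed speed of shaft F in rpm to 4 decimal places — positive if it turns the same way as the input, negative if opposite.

-2304.5959 rpm (opposite to input, |ω| = 2304.5959 rpm)

Stage 1 [15T→92T]: ω = 1632.0000×15/92 = 266.0870 rpm, dir flips to −; running = −266.0870
Stage 2 [92T→19T]: ω = 266.0870×92/19 = 1288.4211 rpm, dir flips to +; running = +1288.4211
Stage 3 [56T→37T]: ω = 1288.4211×56/37 = 1950.0427 rpm, dir flips to −; running = −1950.0427
Stage 4 [52T→17T]: ω = 1950.0427×52/17 = 5964.8364 rpm, dir flips to +; running = +5964.8364
Stage 5 [17T→44T]: ω = 5964.8364×17/44 = 2304.5959 rpm, dir flips to −; running = −2304.5959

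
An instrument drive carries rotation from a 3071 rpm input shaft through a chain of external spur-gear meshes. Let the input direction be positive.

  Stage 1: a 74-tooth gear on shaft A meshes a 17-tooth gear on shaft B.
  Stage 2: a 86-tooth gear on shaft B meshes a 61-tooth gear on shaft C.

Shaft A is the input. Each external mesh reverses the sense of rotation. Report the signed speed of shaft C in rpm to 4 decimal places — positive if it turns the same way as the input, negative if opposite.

+18846.5227 rpm (same as input, |ω| = 18846.5227 rpm)

Stage 1 [74T→17T]: ω = 3071.0000×74/17 = 13367.8824 rpm, dir flips to −; running = −13367.8824
Stage 2 [86T→61T]: ω = 13367.8824×86/61 = 18846.5227 rpm, dir flips to +; running = +18846.5227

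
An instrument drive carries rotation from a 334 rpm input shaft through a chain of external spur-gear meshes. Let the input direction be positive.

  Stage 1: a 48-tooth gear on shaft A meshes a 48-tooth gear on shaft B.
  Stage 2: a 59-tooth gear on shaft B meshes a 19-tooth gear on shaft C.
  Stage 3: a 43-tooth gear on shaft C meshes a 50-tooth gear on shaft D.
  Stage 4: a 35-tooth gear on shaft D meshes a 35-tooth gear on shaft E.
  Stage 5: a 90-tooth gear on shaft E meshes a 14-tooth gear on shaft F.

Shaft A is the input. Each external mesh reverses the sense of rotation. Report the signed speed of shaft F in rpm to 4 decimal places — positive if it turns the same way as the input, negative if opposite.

-5734.0015 rpm (opposite to input, |ω| = 5734.0015 rpm)

Stage 1 [48T→48T]: ω = 334.0000×48/48 = 334.0000 rpm, dir flips to −; running = −334.0000
Stage 2 [59T→19T]: ω = 334.0000×59/19 = 1037.1579 rpm, dir flips to +; running = +1037.1579
Stage 3 [43T→50T]: ω = 1037.1579×43/50 = 891.9558 rpm, dir flips to −; running = −891.9558
Stage 4 [35T→35T]: ω = 891.9558×35/35 = 891.9558 rpm, dir flips to +; running = +891.9558
Stage 5 [90T→14T]: ω = 891.9558×90/14 = 5734.0015 rpm, dir flips to −; running = −5734.0015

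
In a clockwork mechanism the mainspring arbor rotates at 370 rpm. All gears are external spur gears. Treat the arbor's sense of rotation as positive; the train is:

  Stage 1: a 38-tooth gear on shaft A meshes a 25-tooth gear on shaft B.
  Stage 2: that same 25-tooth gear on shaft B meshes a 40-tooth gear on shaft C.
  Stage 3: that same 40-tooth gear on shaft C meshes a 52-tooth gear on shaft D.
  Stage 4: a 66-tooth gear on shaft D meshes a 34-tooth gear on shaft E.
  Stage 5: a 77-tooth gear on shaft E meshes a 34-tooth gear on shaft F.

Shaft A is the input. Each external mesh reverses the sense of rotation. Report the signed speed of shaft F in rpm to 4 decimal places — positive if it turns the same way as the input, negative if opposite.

-1188.6632 rpm (opposite to input, |ω| = 1188.6632 rpm)

Stage 1 [38T→25T]: ω = 370.0000×38/25 = 562.4000 rpm, dir flips to −; running = −562.4000
Stage 2 [25T→40T]: ω = 562.4000×25/40 = 351.5000 rpm, dir flips to +; running = +351.5000
Stage 3 [40T→52T]: ω = 351.5000×40/52 = 270.3846 rpm, dir flips to −; running = −270.3846
Stage 4 [66T→34T]: ω = 270.3846×66/34 = 524.8643 rpm, dir flips to +; running = +524.8643
Stage 5 [77T→34T]: ω = 524.8643×77/34 = 1188.6632 rpm, dir flips to −; running = −1188.6632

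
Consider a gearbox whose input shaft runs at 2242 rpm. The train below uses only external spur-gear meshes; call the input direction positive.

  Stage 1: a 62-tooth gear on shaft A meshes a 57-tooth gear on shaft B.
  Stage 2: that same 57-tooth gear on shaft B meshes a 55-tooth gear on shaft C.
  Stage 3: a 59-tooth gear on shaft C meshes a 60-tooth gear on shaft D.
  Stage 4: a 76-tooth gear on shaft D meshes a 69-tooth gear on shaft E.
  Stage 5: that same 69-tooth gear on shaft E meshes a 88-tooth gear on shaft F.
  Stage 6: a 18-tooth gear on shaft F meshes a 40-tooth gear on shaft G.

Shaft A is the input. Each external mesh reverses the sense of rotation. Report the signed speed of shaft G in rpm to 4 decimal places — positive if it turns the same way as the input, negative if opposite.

+965.8480 rpm (same as input, |ω| = 965.8480 rpm)

Stage 1 [62T→57T]: ω = 2242.0000×62/57 = 2438.6667 rpm, dir flips to −; running = −2438.6667
Stage 2 [57T→55T]: ω = 2438.6667×57/55 = 2527.3455 rpm, dir flips to +; running = +2527.3455
Stage 3 [59T→60T]: ω = 2527.3455×59/60 = 2485.2230 rpm, dir flips to −; running = −2485.2230
Stage 4 [76T→69T]: ω = 2485.2230×76/69 = 2737.3471 rpm, dir flips to +; running = +2737.3471
Stage 5 [69T→88T]: ω = 2737.3471×69/88 = 2146.3290 rpm, dir flips to −; running = −2146.3290
Stage 6 [18T→40T]: ω = 2146.3290×18/40 = 965.8480 rpm, dir flips to +; running = +965.8480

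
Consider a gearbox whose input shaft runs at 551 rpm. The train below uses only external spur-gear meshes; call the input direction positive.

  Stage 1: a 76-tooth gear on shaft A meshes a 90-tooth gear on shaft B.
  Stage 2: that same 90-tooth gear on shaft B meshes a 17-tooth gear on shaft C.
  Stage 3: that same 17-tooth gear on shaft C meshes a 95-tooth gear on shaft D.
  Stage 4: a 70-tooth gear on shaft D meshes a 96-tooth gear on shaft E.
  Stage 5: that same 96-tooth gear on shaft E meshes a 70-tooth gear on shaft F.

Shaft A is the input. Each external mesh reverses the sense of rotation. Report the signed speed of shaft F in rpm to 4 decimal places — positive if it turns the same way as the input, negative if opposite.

Stage 1 [76T→90T]: ω = 551.0000×76/90 = 465.2889 rpm, dir flips to −; running = −465.2889
Stage 2 [90T→17T]: ω = 465.2889×90/17 = 2463.2941 rpm, dir flips to +; running = +2463.2941
Stage 3 [17T→95T]: ω = 2463.2941×17/95 = 440.8000 rpm, dir flips to −; running = −440.8000
Stage 4 [70T→96T]: ω = 440.8000×70/96 = 321.4167 rpm, dir flips to +; running = +321.4167
Stage 5 [96T→70T]: ω = 321.4167×96/70 = 440.8000 rpm, dir flips to −; running = −440.8000

-440.8000 rpm (opposite to input, |ω| = 440.8000 rpm)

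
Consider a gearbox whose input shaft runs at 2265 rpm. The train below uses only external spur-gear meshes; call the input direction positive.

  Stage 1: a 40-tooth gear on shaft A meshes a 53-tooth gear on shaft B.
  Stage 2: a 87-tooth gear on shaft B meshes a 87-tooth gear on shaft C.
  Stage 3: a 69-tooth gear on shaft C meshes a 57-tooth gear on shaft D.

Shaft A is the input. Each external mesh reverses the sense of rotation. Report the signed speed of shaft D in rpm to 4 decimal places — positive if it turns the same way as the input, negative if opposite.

Stage 1 [40T→53T]: ω = 2265.0000×40/53 = 1709.4340 rpm, dir flips to −; running = −1709.4340
Stage 2 [87T→87T]: ω = 1709.4340×87/87 = 1709.4340 rpm, dir flips to +; running = +1709.4340
Stage 3 [69T→57T]: ω = 1709.4340×69/57 = 2069.3148 rpm, dir flips to −; running = −2069.3148

-2069.3148 rpm (opposite to input, |ω| = 2069.3148 rpm)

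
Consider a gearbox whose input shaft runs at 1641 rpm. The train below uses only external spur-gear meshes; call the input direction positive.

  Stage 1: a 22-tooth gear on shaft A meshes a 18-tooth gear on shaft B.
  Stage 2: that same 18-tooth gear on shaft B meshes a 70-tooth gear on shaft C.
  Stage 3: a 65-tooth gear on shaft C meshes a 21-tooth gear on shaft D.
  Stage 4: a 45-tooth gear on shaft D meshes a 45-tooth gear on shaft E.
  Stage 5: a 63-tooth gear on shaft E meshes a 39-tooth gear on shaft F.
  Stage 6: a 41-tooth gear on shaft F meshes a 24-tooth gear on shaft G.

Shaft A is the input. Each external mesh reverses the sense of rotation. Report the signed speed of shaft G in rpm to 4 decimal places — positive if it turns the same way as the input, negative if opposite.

Stage 1 [22T→18T]: ω = 1641.0000×22/18 = 2005.6667 rpm, dir flips to −; running = −2005.6667
Stage 2 [18T→70T]: ω = 2005.6667×18/70 = 515.7429 rpm, dir flips to +; running = +515.7429
Stage 3 [65T→21T]: ω = 515.7429×65/21 = 1596.3469 rpm, dir flips to −; running = −1596.3469
Stage 4 [45T→45T]: ω = 1596.3469×45/45 = 1596.3469 rpm, dir flips to +; running = +1596.3469
Stage 5 [63T→39T]: ω = 1596.3469×63/39 = 2578.7143 rpm, dir flips to −; running = −2578.7143
Stage 6 [41T→24T]: ω = 2578.7143×41/24 = 4405.3036 rpm, dir flips to +; running = +4405.3036

+4405.3036 rpm (same as input, |ω| = 4405.3036 rpm)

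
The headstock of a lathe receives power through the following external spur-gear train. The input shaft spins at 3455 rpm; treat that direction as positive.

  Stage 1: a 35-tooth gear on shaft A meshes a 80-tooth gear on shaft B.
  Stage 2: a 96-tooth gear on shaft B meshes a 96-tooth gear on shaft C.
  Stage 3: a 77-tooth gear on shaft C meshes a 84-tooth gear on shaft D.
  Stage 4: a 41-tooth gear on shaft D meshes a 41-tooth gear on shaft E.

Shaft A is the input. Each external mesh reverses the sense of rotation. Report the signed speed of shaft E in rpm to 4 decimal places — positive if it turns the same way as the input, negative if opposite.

+1385.5990 rpm (same as input, |ω| = 1385.5990 rpm)

Stage 1 [35T→80T]: ω = 3455.0000×35/80 = 1511.5625 rpm, dir flips to −; running = −1511.5625
Stage 2 [96T→96T]: ω = 1511.5625×96/96 = 1511.5625 rpm, dir flips to +; running = +1511.5625
Stage 3 [77T→84T]: ω = 1511.5625×77/84 = 1385.5990 rpm, dir flips to −; running = −1385.5990
Stage 4 [41T→41T]: ω = 1385.5990×41/41 = 1385.5990 rpm, dir flips to +; running = +1385.5990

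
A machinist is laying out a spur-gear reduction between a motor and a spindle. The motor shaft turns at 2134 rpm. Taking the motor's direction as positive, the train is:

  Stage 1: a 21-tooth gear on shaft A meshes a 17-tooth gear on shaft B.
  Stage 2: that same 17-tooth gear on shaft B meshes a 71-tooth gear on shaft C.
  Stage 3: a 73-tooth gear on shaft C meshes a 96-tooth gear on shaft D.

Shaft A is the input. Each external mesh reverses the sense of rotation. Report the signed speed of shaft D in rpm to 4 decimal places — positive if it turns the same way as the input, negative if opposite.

-479.9621 rpm (opposite to input, |ω| = 479.9621 rpm)

Stage 1 [21T→17T]: ω = 2134.0000×21/17 = 2636.1176 rpm, dir flips to −; running = −2636.1176
Stage 2 [17T→71T]: ω = 2636.1176×17/71 = 631.1831 rpm, dir flips to +; running = +631.1831
Stage 3 [73T→96T]: ω = 631.1831×73/96 = 479.9621 rpm, dir flips to −; running = −479.9621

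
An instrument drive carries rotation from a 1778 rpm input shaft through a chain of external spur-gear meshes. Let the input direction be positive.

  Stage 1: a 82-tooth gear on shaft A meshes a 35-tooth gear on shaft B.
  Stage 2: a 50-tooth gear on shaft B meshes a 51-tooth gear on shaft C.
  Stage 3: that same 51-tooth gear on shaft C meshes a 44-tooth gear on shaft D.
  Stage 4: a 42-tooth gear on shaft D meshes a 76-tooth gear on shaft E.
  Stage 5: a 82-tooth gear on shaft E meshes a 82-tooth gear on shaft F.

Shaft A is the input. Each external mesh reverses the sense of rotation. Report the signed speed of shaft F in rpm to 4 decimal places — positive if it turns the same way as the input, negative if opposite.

-2615.9569 rpm (opposite to input, |ω| = 2615.9569 rpm)

Stage 1 [82T→35T]: ω = 1778.0000×82/35 = 4165.6000 rpm, dir flips to −; running = −4165.6000
Stage 2 [50T→51T]: ω = 4165.6000×50/51 = 4083.9216 rpm, dir flips to +; running = +4083.9216
Stage 3 [51T→44T]: ω = 4083.9216×51/44 = 4733.6364 rpm, dir flips to −; running = −4733.6364
Stage 4 [42T→76T]: ω = 4733.6364×42/76 = 2615.9569 rpm, dir flips to +; running = +2615.9569
Stage 5 [82T→82T]: ω = 2615.9569×82/82 = 2615.9569 rpm, dir flips to −; running = −2615.9569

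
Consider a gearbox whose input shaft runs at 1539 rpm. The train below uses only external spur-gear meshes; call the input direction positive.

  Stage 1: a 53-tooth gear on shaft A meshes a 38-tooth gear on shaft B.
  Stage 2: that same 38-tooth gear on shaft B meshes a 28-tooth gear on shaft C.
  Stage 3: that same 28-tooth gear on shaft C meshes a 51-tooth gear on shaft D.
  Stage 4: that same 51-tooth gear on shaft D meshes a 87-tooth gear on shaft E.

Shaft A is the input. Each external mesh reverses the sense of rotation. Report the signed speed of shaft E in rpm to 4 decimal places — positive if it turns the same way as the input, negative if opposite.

Stage 1 [53T→38T]: ω = 1539.0000×53/38 = 2146.5000 rpm, dir flips to −; running = −2146.5000
Stage 2 [38T→28T]: ω = 2146.5000×38/28 = 2913.1071 rpm, dir flips to +; running = +2913.1071
Stage 3 [28T→51T]: ω = 2913.1071×28/51 = 1599.3529 rpm, dir flips to −; running = −1599.3529
Stage 4 [51T→87T]: ω = 1599.3529×51/87 = 937.5517 rpm, dir flips to +; running = +937.5517

+937.5517 rpm (same as input, |ω| = 937.5517 rpm)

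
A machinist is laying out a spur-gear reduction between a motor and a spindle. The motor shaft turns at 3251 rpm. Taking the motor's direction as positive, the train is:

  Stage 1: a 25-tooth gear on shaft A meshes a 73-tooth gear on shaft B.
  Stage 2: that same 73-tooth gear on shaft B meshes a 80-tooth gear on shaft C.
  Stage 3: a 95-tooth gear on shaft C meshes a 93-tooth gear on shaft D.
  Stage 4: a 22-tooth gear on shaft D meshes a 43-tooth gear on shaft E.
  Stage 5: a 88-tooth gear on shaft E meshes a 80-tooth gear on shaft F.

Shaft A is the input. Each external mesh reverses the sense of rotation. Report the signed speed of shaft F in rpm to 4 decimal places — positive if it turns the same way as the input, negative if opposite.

-584.0561 rpm (opposite to input, |ω| = 584.0561 rpm)

Stage 1 [25T→73T]: ω = 3251.0000×25/73 = 1113.3562 rpm, dir flips to −; running = −1113.3562
Stage 2 [73T→80T]: ω = 1113.3562×73/80 = 1015.9375 rpm, dir flips to +; running = +1015.9375
Stage 3 [95T→93T]: ω = 1015.9375×95/93 = 1037.7856 rpm, dir flips to −; running = −1037.7856
Stage 4 [22T→43T]: ω = 1037.7856×22/43 = 530.9601 rpm, dir flips to +; running = +530.9601
Stage 5 [88T→80T]: ω = 530.9601×88/80 = 584.0561 rpm, dir flips to −; running = −584.0561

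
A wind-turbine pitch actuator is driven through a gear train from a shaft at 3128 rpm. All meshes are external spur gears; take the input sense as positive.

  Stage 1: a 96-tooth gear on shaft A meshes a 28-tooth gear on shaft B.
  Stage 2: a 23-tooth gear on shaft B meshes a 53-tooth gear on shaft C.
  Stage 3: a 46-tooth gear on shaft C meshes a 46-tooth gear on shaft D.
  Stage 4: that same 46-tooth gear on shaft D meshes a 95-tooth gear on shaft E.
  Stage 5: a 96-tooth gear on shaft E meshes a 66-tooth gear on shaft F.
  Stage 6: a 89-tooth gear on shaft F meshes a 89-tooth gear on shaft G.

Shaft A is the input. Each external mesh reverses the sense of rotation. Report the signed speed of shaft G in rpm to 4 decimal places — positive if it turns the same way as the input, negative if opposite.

Stage 1 [96T→28T]: ω = 3128.0000×96/28 = 10724.5714 rpm, dir flips to −; running = −10724.5714
Stage 2 [23T→53T]: ω = 10724.5714×23/53 = 4654.0593 rpm, dir flips to +; running = +4654.0593
Stage 3 [46T→46T]: ω = 4654.0593×46/46 = 4654.0593 rpm, dir flips to −; running = −4654.0593
Stage 4 [46T→95T]: ω = 4654.0593×46/95 = 2253.5445 rpm, dir flips to +; running = +2253.5445
Stage 5 [96T→66T]: ω = 2253.5445×96/66 = 3277.8829 rpm, dir flips to −; running = −3277.8829
Stage 6 [89T→89T]: ω = 3277.8829×89/89 = 3277.8829 rpm, dir flips to +; running = +3277.8829

+3277.8829 rpm (same as input, |ω| = 3277.8829 rpm)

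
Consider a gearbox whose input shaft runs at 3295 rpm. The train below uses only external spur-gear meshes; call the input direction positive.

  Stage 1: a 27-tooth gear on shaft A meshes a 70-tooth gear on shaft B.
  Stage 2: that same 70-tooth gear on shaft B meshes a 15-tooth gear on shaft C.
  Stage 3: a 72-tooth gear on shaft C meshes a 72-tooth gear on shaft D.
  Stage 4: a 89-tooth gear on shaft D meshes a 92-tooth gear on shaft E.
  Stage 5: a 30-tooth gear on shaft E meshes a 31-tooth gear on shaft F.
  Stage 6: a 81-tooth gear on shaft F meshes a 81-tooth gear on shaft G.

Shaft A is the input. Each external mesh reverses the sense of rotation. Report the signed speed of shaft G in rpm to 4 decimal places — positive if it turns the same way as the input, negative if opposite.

+5552.5140 rpm (same as input, |ω| = 5552.5140 rpm)

Stage 1 [27T→70T]: ω = 3295.0000×27/70 = 1270.9286 rpm, dir flips to −; running = −1270.9286
Stage 2 [70T→15T]: ω = 1270.9286×70/15 = 5931.0000 rpm, dir flips to +; running = +5931.0000
Stage 3 [72T→72T]: ω = 5931.0000×72/72 = 5931.0000 rpm, dir flips to −; running = −5931.0000
Stage 4 [89T→92T]: ω = 5931.0000×89/92 = 5737.5978 rpm, dir flips to +; running = +5737.5978
Stage 5 [30T→31T]: ω = 5737.5978×30/31 = 5552.5140 rpm, dir flips to −; running = −5552.5140
Stage 6 [81T→81T]: ω = 5552.5140×81/81 = 5552.5140 rpm, dir flips to +; running = +5552.5140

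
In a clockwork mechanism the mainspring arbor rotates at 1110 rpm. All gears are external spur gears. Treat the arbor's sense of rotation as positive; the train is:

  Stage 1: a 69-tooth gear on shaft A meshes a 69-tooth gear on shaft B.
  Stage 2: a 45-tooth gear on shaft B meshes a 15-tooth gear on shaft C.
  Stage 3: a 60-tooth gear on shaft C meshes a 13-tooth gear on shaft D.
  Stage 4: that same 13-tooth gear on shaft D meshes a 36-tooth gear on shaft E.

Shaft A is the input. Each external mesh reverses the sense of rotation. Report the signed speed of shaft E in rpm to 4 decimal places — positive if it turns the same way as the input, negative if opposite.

Stage 1 [69T→69T]: ω = 1110.0000×69/69 = 1110.0000 rpm, dir flips to −; running = −1110.0000
Stage 2 [45T→15T]: ω = 1110.0000×45/15 = 3330.0000 rpm, dir flips to +; running = +3330.0000
Stage 3 [60T→13T]: ω = 3330.0000×60/13 = 15369.2308 rpm, dir flips to −; running = −15369.2308
Stage 4 [13T→36T]: ω = 15369.2308×13/36 = 5550.0000 rpm, dir flips to +; running = +5550.0000

+5550.0000 rpm (same as input, |ω| = 5550.0000 rpm)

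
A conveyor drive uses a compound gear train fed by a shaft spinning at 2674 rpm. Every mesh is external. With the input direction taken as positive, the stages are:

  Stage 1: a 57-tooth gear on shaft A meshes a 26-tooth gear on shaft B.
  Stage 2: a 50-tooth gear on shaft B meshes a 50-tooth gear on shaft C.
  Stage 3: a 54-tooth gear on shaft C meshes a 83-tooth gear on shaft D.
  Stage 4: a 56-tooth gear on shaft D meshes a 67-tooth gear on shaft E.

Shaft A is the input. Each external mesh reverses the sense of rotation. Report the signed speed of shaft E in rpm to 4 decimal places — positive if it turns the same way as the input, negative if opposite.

Stage 1 [57T→26T]: ω = 2674.0000×57/26 = 5862.2308 rpm, dir flips to −; running = −5862.2308
Stage 2 [50T→50T]: ω = 5862.2308×50/50 = 5862.2308 rpm, dir flips to +; running = +5862.2308
Stage 3 [54T→83T]: ω = 5862.2308×54/83 = 3813.9815 rpm, dir flips to −; running = −3813.9815
Stage 4 [56T→67T]: ω = 3813.9815×56/67 = 3187.8054 rpm, dir flips to +; running = +3187.8054

+3187.8054 rpm (same as input, |ω| = 3187.8054 rpm)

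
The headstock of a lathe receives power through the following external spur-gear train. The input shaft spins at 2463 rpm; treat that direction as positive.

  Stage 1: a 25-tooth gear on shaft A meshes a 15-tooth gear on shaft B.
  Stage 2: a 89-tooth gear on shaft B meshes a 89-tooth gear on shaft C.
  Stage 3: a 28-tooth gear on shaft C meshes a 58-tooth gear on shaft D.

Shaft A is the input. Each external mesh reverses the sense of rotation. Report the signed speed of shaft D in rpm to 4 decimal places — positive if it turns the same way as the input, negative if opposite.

Stage 1 [25T→15T]: ω = 2463.0000×25/15 = 4105.0000 rpm, dir flips to −; running = −4105.0000
Stage 2 [89T→89T]: ω = 4105.0000×89/89 = 4105.0000 rpm, dir flips to +; running = +4105.0000
Stage 3 [28T→58T]: ω = 4105.0000×28/58 = 1981.7241 rpm, dir flips to −; running = −1981.7241

-1981.7241 rpm (opposite to input, |ω| = 1981.7241 rpm)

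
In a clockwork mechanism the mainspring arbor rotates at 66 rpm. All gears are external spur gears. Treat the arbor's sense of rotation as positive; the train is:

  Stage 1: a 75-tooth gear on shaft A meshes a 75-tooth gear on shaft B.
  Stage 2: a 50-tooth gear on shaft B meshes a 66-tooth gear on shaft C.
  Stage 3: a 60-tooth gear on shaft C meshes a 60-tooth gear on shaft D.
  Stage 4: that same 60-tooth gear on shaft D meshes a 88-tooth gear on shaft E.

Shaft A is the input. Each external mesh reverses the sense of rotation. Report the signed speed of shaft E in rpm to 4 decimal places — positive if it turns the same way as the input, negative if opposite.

+34.0909 rpm (same as input, |ω| = 34.0909 rpm)

Stage 1 [75T→75T]: ω = 66.0000×75/75 = 66.0000 rpm, dir flips to −; running = −66.0000
Stage 2 [50T→66T]: ω = 66.0000×50/66 = 50.0000 rpm, dir flips to +; running = +50.0000
Stage 3 [60T→60T]: ω = 50.0000×60/60 = 50.0000 rpm, dir flips to −; running = −50.0000
Stage 4 [60T→88T]: ω = 50.0000×60/88 = 34.0909 rpm, dir flips to +; running = +34.0909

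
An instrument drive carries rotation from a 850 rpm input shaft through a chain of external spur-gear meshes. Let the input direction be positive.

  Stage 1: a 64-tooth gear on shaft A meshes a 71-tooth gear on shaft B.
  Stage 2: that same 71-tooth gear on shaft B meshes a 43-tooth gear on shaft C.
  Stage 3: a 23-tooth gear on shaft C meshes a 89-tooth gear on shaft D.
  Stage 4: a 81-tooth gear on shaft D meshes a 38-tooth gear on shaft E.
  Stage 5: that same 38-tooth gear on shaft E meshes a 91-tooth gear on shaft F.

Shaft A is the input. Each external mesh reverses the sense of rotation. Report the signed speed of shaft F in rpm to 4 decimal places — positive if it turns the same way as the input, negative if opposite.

-291.0127 rpm (opposite to input, |ω| = 291.0127 rpm)

Stage 1 [64T→71T]: ω = 850.0000×64/71 = 766.1972 rpm, dir flips to −; running = −766.1972
Stage 2 [71T→43T]: ω = 766.1972×71/43 = 1265.1163 rpm, dir flips to +; running = +1265.1163
Stage 3 [23T→89T]: ω = 1265.1163×23/89 = 326.9402 rpm, dir flips to −; running = −326.9402
Stage 4 [81T→38T]: ω = 326.9402×81/38 = 696.8988 rpm, dir flips to +; running = +696.8988
Stage 5 [38T→91T]: ω = 696.8988×38/91 = 291.0127 rpm, dir flips to −; running = −291.0127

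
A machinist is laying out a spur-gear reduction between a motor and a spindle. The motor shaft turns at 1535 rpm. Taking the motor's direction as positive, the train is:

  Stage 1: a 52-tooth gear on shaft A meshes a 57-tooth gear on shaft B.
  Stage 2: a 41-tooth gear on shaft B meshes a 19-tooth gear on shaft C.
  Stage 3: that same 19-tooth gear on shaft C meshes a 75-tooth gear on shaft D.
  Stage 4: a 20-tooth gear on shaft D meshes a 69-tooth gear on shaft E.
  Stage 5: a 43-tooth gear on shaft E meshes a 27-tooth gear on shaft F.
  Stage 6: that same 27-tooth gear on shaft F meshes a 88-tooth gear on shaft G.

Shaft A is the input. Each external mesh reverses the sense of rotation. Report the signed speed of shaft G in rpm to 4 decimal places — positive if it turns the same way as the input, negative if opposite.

+108.4242 rpm (same as input, |ω| = 108.4242 rpm)

Stage 1 [52T→57T]: ω = 1535.0000×52/57 = 1400.3509 rpm, dir flips to −; running = −1400.3509
Stage 2 [41T→19T]: ω = 1400.3509×41/19 = 3021.8098 rpm, dir flips to +; running = +3021.8098
Stage 3 [19T→75T]: ω = 3021.8098×19/75 = 765.5251 rpm, dir flips to −; running = −765.5251
Stage 4 [20T→69T]: ω = 765.5251×20/69 = 221.8913 rpm, dir flips to +; running = +221.8913
Stage 5 [43T→27T]: ω = 221.8913×43/27 = 353.3825 rpm, dir flips to −; running = −353.3825
Stage 6 [27T→88T]: ω = 353.3825×27/88 = 108.4242 rpm, dir flips to +; running = +108.4242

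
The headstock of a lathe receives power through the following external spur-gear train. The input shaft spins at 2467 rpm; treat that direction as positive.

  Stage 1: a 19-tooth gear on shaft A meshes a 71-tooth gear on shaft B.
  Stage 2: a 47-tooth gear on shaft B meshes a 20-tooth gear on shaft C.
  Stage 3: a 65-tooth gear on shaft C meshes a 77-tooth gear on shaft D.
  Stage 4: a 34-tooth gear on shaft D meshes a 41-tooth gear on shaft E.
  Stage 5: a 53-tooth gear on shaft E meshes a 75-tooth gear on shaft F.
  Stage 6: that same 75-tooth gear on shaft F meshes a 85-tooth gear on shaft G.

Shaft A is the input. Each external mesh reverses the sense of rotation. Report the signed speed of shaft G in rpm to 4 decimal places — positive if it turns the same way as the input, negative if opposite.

+677.1843 rpm (same as input, |ω| = 677.1843 rpm)

Stage 1 [19T→71T]: ω = 2467.0000×19/71 = 660.1831 rpm, dir flips to −; running = −660.1831
Stage 2 [47T→20T]: ω = 660.1831×47/20 = 1551.4303 rpm, dir flips to +; running = +1551.4303
Stage 3 [65T→77T]: ω = 1551.4303×65/77 = 1309.6489 rpm, dir flips to −; running = −1309.6489
Stage 4 [34T→41T]: ω = 1309.6489×34/41 = 1086.0503 rpm, dir flips to +; running = +1086.0503
Stage 5 [53T→75T]: ω = 1086.0503×53/75 = 767.4756 rpm, dir flips to −; running = −767.4756
Stage 6 [75T→85T]: ω = 767.4756×75/85 = 677.1843 rpm, dir flips to +; running = +677.1843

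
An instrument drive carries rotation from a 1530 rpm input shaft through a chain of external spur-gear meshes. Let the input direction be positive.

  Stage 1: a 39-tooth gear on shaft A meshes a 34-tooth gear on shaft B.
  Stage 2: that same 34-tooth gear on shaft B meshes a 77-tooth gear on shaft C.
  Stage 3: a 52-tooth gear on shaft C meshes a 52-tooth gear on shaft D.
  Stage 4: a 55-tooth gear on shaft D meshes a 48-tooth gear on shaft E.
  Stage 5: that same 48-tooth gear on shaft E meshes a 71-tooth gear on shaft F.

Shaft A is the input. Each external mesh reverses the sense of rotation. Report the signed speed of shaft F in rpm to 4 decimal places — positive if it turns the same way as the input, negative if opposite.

-600.3018 rpm (opposite to input, |ω| = 600.3018 rpm)

Stage 1 [39T→34T]: ω = 1530.0000×39/34 = 1755.0000 rpm, dir flips to −; running = −1755.0000
Stage 2 [34T→77T]: ω = 1755.0000×34/77 = 774.9351 rpm, dir flips to +; running = +774.9351
Stage 3 [52T→52T]: ω = 774.9351×52/52 = 774.9351 rpm, dir flips to −; running = −774.9351
Stage 4 [55T→48T]: ω = 774.9351×55/48 = 887.9464 rpm, dir flips to +; running = +887.9464
Stage 5 [48T→71T]: ω = 887.9464×48/71 = 600.3018 rpm, dir flips to −; running = −600.3018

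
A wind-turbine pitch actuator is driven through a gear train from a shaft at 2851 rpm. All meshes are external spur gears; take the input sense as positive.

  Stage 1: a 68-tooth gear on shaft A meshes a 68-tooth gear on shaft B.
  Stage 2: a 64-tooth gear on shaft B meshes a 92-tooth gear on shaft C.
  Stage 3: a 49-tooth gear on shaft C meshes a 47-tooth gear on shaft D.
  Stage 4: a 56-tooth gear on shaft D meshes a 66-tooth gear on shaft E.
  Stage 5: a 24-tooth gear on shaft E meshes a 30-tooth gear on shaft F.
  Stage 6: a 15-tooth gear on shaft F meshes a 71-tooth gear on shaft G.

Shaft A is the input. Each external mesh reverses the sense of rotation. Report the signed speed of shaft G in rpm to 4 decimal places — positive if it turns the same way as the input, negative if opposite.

+296.5204 rpm (same as input, |ω| = 296.5204 rpm)

Stage 1 [68T→68T]: ω = 2851.0000×68/68 = 2851.0000 rpm, dir flips to −; running = −2851.0000
Stage 2 [64T→92T]: ω = 2851.0000×64/92 = 1983.3043 rpm, dir flips to +; running = +1983.3043
Stage 3 [49T→47T]: ω = 1983.3043×49/47 = 2067.7003 rpm, dir flips to −; running = −2067.7003
Stage 4 [56T→66T]: ω = 2067.7003×56/66 = 1754.4124 rpm, dir flips to +; running = +1754.4124
Stage 5 [24T→30T]: ω = 1754.4124×24/30 = 1403.5299 rpm, dir flips to −; running = −1403.5299
Stage 6 [15T→71T]: ω = 1403.5299×15/71 = 296.5204 rpm, dir flips to +; running = +296.5204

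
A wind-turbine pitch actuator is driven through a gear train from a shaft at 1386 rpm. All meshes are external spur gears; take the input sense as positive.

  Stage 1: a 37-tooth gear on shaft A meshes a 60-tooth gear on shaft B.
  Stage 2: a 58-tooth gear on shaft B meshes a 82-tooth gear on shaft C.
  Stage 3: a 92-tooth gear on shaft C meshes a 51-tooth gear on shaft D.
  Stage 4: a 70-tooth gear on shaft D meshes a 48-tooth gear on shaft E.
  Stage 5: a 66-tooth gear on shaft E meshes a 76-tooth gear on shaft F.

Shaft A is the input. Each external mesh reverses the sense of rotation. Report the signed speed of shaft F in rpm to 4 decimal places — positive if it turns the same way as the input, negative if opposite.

Stage 1 [37T→60T]: ω = 1386.0000×37/60 = 854.7000 rpm, dir flips to −; running = −854.7000
Stage 2 [58T→82T]: ω = 854.7000×58/82 = 604.5439 rpm, dir flips to +; running = +604.5439
Stage 3 [92T→51T]: ω = 604.5439×92/51 = 1090.5498 rpm, dir flips to −; running = −1090.5498
Stage 4 [70T→48T]: ω = 1090.5498×70/48 = 1590.3851 rpm, dir flips to +; running = +1590.3851
Stage 5 [66T→76T]: ω = 1590.3851×66/76 = 1381.1239 rpm, dir flips to −; running = −1381.1239

-1381.1239 rpm (opposite to input, |ω| = 1381.1239 rpm)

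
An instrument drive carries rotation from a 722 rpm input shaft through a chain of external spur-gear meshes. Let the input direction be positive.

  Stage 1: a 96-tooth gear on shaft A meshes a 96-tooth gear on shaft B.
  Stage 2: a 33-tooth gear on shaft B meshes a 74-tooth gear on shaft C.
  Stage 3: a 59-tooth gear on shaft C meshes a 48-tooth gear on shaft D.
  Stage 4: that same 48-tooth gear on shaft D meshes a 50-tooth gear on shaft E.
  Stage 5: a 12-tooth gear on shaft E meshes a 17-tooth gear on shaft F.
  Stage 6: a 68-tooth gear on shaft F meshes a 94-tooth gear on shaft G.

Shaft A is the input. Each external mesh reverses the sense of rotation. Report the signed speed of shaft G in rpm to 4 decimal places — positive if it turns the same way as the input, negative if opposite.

Stage 1 [96T→96T]: ω = 722.0000×96/96 = 722.0000 rpm, dir flips to −; running = −722.0000
Stage 2 [33T→74T]: ω = 722.0000×33/74 = 321.9730 rpm, dir flips to +; running = +321.9730
Stage 3 [59T→48T]: ω = 321.9730×59/48 = 395.7584 rpm, dir flips to −; running = −395.7584
Stage 4 [48T→50T]: ω = 395.7584×48/50 = 379.9281 rpm, dir flips to +; running = +379.9281
Stage 5 [12T→17T]: ω = 379.9281×12/17 = 268.1845 rpm, dir flips to −; running = −268.1845
Stage 6 [68T→94T]: ω = 268.1845×68/94 = 194.0058 rpm, dir flips to +; running = +194.0058

+194.0058 rpm (same as input, |ω| = 194.0058 rpm)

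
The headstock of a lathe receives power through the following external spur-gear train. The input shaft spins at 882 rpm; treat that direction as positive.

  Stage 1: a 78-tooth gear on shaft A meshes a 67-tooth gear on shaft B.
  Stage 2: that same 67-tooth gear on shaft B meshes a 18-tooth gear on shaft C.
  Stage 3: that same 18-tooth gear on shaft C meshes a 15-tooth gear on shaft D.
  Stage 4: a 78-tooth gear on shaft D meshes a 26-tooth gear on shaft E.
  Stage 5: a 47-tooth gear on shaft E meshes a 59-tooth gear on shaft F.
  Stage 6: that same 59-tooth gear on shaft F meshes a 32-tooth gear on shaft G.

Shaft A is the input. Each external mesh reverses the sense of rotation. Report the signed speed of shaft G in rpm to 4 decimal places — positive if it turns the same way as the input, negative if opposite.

Stage 1 [78T→67T]: ω = 882.0000×78/67 = 1026.8060 rpm, dir flips to −; running = −1026.8060
Stage 2 [67T→18T]: ω = 1026.8060×67/18 = 3822.0000 rpm, dir flips to +; running = +3822.0000
Stage 3 [18T→15T]: ω = 3822.0000×18/15 = 4586.4000 rpm, dir flips to −; running = −4586.4000
Stage 4 [78T→26T]: ω = 4586.4000×78/26 = 13759.2000 rpm, dir flips to +; running = +13759.2000
Stage 5 [47T→59T]: ω = 13759.2000×47/59 = 10960.7186 rpm, dir flips to −; running = −10960.7186
Stage 6 [59T→32T]: ω = 10960.7186×59/32 = 20208.8250 rpm, dir flips to +; running = +20208.8250

+20208.8250 rpm (same as input, |ω| = 20208.8250 rpm)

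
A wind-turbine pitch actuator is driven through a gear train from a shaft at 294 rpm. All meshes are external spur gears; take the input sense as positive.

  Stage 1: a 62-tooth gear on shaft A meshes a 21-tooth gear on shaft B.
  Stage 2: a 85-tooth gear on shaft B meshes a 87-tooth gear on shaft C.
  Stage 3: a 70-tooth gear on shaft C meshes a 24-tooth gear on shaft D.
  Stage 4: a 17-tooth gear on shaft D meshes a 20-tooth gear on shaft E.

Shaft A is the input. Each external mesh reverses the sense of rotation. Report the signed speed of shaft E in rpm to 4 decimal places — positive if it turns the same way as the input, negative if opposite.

+2102.4473 rpm (same as input, |ω| = 2102.4473 rpm)

Stage 1 [62T→21T]: ω = 294.0000×62/21 = 868.0000 rpm, dir flips to −; running = −868.0000
Stage 2 [85T→87T]: ω = 868.0000×85/87 = 848.0460 rpm, dir flips to +; running = +848.0460
Stage 3 [70T→24T]: ω = 848.0460×70/24 = 2473.4674 rpm, dir flips to −; running = −2473.4674
Stage 4 [17T→20T]: ω = 2473.4674×17/20 = 2102.4473 rpm, dir flips to +; running = +2102.4473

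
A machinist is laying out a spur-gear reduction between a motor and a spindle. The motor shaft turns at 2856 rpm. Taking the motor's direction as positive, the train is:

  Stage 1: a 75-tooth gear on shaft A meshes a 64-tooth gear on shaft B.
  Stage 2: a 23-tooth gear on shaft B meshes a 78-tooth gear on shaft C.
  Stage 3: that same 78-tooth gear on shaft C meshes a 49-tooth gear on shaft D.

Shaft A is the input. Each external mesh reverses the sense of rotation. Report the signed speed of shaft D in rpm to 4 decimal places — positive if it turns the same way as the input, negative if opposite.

-1570.9821 rpm (opposite to input, |ω| = 1570.9821 rpm)

Stage 1 [75T→64T]: ω = 2856.0000×75/64 = 3346.8750 rpm, dir flips to −; running = −3346.8750
Stage 2 [23T→78T]: ω = 3346.8750×23/78 = 986.8990 rpm, dir flips to +; running = +986.8990
Stage 3 [78T→49T]: ω = 986.8990×78/49 = 1570.9821 rpm, dir flips to −; running = −1570.9821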